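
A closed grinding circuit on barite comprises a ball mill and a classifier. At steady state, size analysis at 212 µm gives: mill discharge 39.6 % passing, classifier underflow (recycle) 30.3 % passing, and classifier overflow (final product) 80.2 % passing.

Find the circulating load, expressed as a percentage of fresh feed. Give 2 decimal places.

CL = 436.56 %

Classifier node, passing 212 µm:
r = (o − d)/(d − u)
r = (80.2 − 39.6)/(39.6 − 30.3) = 40.6/9.3 = 4.3656
CL = 100·r = 436.56 %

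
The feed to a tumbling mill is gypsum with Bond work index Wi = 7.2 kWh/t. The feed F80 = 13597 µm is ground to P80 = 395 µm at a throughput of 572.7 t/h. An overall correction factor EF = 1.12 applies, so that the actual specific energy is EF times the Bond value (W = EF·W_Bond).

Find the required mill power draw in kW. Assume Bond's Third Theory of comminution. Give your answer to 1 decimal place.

P = 1927.6 kW

Bond: W = 10·Wi·(1/√P80 − 1/√F80)
W = 10·7.2·(1/√395 − 1/√13597) = 10·7.2·(0.041740) = 3.0053 kWh/t
With EF = 1.12: W = 3.0053·1.12 = 3.3659 kWh/t
P_mill = W·ṁ = 3.3659·572.7 = 1927.6 kW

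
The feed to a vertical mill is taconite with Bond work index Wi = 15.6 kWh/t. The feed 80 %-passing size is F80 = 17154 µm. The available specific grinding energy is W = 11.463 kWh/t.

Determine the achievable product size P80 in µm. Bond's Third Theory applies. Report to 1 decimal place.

W = 10 Wi / √P80 − 10 Wi / √F80
P80^-0.5 = F80^-0.5 + W/(10 Wi)
  = 11.4630/(10·15.6) + 1/√17154 = 0.073481 + 0.007635 = 0.081116
P80 = (1/0.081116)² = 12.3280² = 151.98 µm

P80 = 152.0 µm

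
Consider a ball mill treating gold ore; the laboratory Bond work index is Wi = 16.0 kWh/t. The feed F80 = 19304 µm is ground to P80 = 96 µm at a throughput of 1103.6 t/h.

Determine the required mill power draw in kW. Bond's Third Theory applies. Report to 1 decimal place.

W = 10 Wi / √P80 − 10 Wi / √F80
W = 10·16.0·(1/√96 − 1/√19304) = 10·16.0·(0.094865) = 15.1783 kWh/t
Mill draw = 15.1783 × 1103.6 = 16750.8 kW

P = 16750.8 kW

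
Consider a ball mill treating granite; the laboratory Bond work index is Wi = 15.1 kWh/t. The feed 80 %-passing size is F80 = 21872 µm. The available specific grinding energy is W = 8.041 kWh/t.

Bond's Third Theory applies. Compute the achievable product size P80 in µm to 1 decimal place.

P80 = 277.7 µm

W = 10 Wi / √P80 − 10 Wi / √F80
1/√P80 = 1/√F80 + W/(10·Wi)
  = 8.0410/(10·15.1) + 1/√21872 = 0.053252 + 0.006762 = 0.060013
P80 = (1/0.060013)² = 16.6630² = 277.65 µm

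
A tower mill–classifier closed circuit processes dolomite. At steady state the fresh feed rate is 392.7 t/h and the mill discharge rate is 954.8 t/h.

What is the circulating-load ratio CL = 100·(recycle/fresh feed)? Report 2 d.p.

CL = 143.14 %

Steady state: M = F + R.
R = M − F = 954.8 − 392.7 = 562.1 t/h
CL = 100·R/F = 100·562.1/392.7 = 143.14 %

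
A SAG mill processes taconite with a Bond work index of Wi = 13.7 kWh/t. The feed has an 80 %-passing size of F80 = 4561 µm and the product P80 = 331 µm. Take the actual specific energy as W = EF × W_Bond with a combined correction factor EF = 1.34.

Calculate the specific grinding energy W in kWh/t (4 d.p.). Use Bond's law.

W = 7.3722 kWh/t

Bond: W = 10·Wi·(1/√P80 − 1/√F80)
1/√331 = 0.054965;  1/√4561 = 0.014807
W = 10·13.7·(0.054965 − 0.014807) = 5.5016 kWh/t
Corrected W = EF·W_Bond = 1.34·5.5016 = 7.3722 kWh/t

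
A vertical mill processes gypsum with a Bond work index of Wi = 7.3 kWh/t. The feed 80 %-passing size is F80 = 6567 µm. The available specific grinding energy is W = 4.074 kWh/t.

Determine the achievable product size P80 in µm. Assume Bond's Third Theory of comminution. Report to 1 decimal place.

P80 = 215.3 µm

W = 10 Wi (P80^-0.5 − F80^-0.5)
⇒ 1/√P80 = W/(10·Wi) + 1/√F80
  = 4.0740/(10·7.3) + 1/√6567 = 0.055808 + 0.012340 = 0.068148
P80 = (1/0.068148)² = 14.6739² = 215.32 µm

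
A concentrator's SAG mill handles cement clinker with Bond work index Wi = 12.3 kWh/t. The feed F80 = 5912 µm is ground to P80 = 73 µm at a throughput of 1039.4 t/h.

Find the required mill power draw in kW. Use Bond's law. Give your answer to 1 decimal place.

Bond:  W = 10 Wi (1/√P − 1/√F)
W = 10·12.3·(1/√73 − 1/√5912) = 10·12.3·(0.104035) = 12.7964 kWh/t
P_mill = W·ṁ = 12.7964·1039.4 = 13300.5 kW

P = 13300.5 kW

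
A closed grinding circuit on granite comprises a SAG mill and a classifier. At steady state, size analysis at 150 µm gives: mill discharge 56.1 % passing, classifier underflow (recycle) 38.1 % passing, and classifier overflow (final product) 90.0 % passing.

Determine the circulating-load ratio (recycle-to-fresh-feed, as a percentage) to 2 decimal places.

Two-product formula at 150 µm:
(1+r)d = ru + o → r = (o−d)/(d−u)
r = (90.0 − 56.1)/(56.1 − 38.1) = 33.9/18.0 = 1.8833
CL = 100·r = 188.33 %

CL = 188.33 %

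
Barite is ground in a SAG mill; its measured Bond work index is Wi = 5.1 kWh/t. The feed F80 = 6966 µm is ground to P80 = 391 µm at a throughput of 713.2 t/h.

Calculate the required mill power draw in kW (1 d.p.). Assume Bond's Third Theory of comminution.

P = 1403.7 kW

W = 10·Wi·(P80^(-½) − F80^(-½))
W = 10·5.1·(1/√391 − 1/√6966) = 10·5.1·(0.038591) = 1.9681 kWh/t
Power = W × throughput = 1.9681 kWh/t × 713.2 t/h = 1403.7 kW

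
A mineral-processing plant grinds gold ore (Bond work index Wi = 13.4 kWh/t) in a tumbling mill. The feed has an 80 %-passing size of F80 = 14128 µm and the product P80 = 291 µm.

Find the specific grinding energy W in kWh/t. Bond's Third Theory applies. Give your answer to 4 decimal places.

W = 6.7279 kWh/t

W = 10 Wi (P80^-0.5 − F80^-0.5)
1/√291 = 0.058621;  1/√14128 = 0.008413
W = 10·13.4·(0.058621 − 0.008413) = 6.7279 kWh/t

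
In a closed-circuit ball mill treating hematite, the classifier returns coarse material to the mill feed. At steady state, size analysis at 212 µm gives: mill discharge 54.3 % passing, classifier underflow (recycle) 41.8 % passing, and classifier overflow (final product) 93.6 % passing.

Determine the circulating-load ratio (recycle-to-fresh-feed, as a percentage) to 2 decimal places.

CL = 314.40 %

Two-product formula at 212 µm:
r = (o − d)/(d − u)
r = (93.6 − 54.3)/(54.3 − 41.8) = 39.3/12.5 = 3.1440
CL = 100·r = 314.40 %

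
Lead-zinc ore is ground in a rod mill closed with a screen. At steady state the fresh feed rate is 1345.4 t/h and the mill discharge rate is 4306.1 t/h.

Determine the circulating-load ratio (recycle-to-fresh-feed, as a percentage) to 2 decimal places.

Steady state: M = F + R.
R = M − F = 4306.1 − 1345.4 = 2960.7 t/h
CL = 100·R/F = 100·2960.7/1345.4 = 220.06 %

CL = 220.06 %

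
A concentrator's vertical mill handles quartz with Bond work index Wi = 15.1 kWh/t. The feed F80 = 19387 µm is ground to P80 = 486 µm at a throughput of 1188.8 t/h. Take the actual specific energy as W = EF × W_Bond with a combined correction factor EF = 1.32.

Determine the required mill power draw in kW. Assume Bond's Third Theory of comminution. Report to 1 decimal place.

P = 9046.6 kW

W_Bond = 10·Wi·(1/√P₈₀ − 1/√F₈₀)
W = 10·15.1·(1/√486 − 1/√19387) = 10·15.1·(0.038179) = 5.7650 kWh/t
W_actual = 1.32 × 5.7650 = 7.6098 kWh/t
Mill draw = 7.6098 × 1188.8 = 9046.6 kW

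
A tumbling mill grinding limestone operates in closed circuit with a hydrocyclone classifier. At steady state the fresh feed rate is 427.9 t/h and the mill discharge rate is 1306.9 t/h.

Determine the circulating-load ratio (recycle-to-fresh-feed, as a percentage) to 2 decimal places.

Discharge = new feed + return, hence
R = M − F = 1306.9 − 427.9 = 879.0 t/h
CL = 100·R/F = 100·879.0/427.9 = 205.42 %

CL = 205.42 %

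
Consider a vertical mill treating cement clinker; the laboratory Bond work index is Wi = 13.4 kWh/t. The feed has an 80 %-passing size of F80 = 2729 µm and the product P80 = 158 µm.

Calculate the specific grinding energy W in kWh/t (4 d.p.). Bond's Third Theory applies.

W = 10 Wi (P80^-0.5 − F80^-0.5)
1/√158 = 0.079556;  1/√2729 = 0.019142
W = 10·13.4·(0.079556 − 0.019142) = 8.0954 kWh/t

W = 8.0954 kWh/t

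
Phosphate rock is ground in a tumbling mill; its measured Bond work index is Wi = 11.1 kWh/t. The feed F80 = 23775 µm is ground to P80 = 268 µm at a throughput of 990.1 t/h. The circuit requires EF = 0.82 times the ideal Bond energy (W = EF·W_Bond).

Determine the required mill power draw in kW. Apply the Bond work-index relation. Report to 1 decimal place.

W = 10·Wi·(P80^(-½) − F80^(-½))
W = 10·11.1·(1/√268 − 1/√23775) = 10·11.1·(0.054599) = 6.0605 kWh/t
Corrected W = EF·W_Bond = 0.82·6.0605 = 4.9696 kWh/t
Power = W × throughput = 4.9696 kWh/t × 990.1 t/h = 4920.4 kW

P = 4920.4 kW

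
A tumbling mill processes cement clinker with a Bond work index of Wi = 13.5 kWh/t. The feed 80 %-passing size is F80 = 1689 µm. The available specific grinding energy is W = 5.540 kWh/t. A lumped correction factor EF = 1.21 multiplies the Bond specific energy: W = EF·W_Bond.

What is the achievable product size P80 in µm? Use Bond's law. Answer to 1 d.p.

W = 10 Wi (P80^-0.5 − F80^-0.5)
W_Bond = W / EF = 5.540 / 1.21 = 4.5785 kWh/t
P80^-0.5 = F80^-0.5 + W_Bond/(10 Wi)
  = 4.5785/(10·13.5) + 1/√1689 = 0.033915 + 0.024332 = 0.058247
P80 = (1/0.058247)² = 17.1682² = 294.75 µm

P80 = 294.7 µm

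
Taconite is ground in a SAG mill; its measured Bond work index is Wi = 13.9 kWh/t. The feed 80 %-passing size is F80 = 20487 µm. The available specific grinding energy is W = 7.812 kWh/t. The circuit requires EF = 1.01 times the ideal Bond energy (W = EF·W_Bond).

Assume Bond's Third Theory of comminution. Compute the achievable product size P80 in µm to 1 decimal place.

P80 = 254.9 µm

W = 10 Wi (1/√P80 − 1/√F80)  [Bond]
W_Bond = W / EF = 7.812 / 1.01 = 7.7347 kWh/t
P80^(−½) = W_Bond/(10 Wi) + F80^(−½)
  = 7.7347/(10·13.9) + 1/√20487 = 0.055645 + 0.006987 = 0.062632
P80 = (1/0.062632)² = 15.9664² = 254.93 µm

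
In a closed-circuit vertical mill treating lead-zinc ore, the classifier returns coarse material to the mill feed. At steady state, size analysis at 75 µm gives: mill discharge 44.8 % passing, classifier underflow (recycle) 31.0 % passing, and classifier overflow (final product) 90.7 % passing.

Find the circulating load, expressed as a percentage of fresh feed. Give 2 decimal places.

Mass balance on the −75 µm fraction:
(1+r)d = ru + o → r = (o−d)/(d−u)
r = (90.7 − 44.8)/(44.8 − 31.0) = 45.9/13.8 = 3.3261
CL = 100·r = 332.61 %

CL = 332.61 %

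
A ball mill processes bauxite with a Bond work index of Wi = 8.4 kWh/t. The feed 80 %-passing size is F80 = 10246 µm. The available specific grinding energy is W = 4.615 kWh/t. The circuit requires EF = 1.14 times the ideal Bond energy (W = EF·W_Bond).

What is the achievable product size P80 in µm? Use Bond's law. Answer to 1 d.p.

Bond: W = 10·Wi·(1/√P80 − 1/√F80)
W_Bond = W / EF = 4.615 / 1.14 = 4.0482 kWh/t
1/√P80 = 1/√F80 + W_Bond/(10·Wi)
  = 4.0482/(10·8.4) + 1/√10246 = 0.048193 + 0.009879 = 0.058073
P80 = (1/0.058073)² = 17.2198² = 296.52 µm

P80 = 296.5 µm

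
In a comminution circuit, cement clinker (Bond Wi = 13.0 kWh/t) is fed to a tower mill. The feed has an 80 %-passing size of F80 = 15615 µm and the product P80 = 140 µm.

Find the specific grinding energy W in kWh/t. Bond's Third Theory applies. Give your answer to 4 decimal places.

W = 9.9467 kWh/t

W = 10 Wi (P80^-0.5 − F80^-0.5)
1/√140 = 0.084515;  1/√15615 = 0.008003
W = 10·13.0·(0.084515 − 0.008003) = 9.9467 kWh/t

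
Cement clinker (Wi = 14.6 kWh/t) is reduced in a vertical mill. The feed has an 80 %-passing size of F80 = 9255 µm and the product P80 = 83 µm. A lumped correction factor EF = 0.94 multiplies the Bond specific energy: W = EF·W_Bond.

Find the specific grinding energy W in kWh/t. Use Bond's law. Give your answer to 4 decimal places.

W = 13.6375 kWh/t

W = 10 Wi / √P80 − 10 Wi / √F80
1/√83 = 0.109764;  1/√9255 = 0.010395
W = 10·14.6·(0.109764 − 0.010395) = 14.5080 kWh/t
Corrected W = EF·W_Bond = 0.94·14.5080 = 13.6375 kWh/t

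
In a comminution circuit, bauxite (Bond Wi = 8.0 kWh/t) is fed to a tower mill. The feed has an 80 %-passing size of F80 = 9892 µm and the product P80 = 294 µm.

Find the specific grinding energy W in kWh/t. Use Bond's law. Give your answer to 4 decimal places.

W = 10 Wi (1/√P80 − 1/√F80)  [Bond]
1/√294 = 0.058321;  1/√9892 = 0.010054
W = 10·8.0·(0.058321 − 0.010054) = 3.8613 kWh/t

W = 3.8613 kWh/t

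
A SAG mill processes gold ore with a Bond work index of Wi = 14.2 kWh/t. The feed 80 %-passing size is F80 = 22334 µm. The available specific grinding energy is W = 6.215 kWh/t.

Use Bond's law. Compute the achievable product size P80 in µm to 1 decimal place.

W_Bond = 10·Wi·(1/√P₈₀ − 1/√F₈₀)
P80^(−½) = W/(10 Wi) + F80^(−½)
  = 6.2150/(10·14.2) + 1/√22334 = 0.043768 + 0.006691 = 0.050459
P80 = (1/0.050459)² = 19.8181² = 392.76 µm

P80 = 392.8 µm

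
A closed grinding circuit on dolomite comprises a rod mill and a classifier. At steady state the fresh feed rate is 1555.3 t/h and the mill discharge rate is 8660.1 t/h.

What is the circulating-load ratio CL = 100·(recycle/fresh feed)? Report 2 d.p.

CL = 456.81 %

Mill node: discharge = fresh + recycle.
R = M − F = 8660.1 − 1555.3 = 7104.8 t/h
CL = 100·R/F = 100·7104.8/1555.3 = 456.81 %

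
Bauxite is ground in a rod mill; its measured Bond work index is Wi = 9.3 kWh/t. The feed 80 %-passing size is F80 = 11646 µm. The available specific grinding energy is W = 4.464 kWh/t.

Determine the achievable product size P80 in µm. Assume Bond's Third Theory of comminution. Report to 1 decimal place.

W_Bond = 10·Wi·(1/√P₈₀ − 1/√F₈₀)
⇒ 1/√P80 = W/(10 Wi) + 1/√F80
  = 4.4640/(10·9.3) + 1/√11646 = 0.048000 + 0.009266 = 0.057266
P80 = (1/0.057266)² = 17.4622² = 304.93 µm

P80 = 304.9 µm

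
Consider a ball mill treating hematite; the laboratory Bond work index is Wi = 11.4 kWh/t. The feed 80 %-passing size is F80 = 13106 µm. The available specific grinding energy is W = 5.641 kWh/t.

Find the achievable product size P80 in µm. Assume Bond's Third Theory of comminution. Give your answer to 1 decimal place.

W = 10 Wi (1/√P80 − 1/√F80)  [Bond]
⇒ 1/√P80 = W/(10 Wi) + 1/√F80
  = 5.6410/(10·11.4) + 1/√13106 = 0.049482 + 0.008735 = 0.058217
P80 = (1/0.058217)² = 17.1770² = 295.05 µm

P80 = 295.0 µm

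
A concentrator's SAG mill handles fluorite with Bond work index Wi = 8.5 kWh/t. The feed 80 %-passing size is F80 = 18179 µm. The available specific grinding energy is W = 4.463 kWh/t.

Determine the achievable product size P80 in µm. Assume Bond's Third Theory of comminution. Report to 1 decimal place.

W = 10 Wi / √P80 − 10 Wi / √F80
P80^(−½) = W/(10 Wi) + F80^(−½)
  = 4.4630/(10·8.5) + 1/√18179 = 0.052506 + 0.007417 = 0.059923
P80 = (1/0.059923)² = 16.6882² = 278.50 µm

P80 = 278.5 µm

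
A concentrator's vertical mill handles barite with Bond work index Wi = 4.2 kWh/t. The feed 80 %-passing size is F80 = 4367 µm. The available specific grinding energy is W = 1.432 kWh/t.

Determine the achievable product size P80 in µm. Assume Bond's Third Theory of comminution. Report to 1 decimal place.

W_Bond = 10·Wi·(1/√P₈₀ − 1/√F₈₀)
⇒ 1/√P80 = W/(10·Wi) + 1/√F80
  = 1.4320/(10·4.2) + 1/√4367 = 0.034095 + 0.015132 = 0.049228
P80 = (1/0.049228)² = 20.3138² = 412.65 µm

P80 = 412.6 µm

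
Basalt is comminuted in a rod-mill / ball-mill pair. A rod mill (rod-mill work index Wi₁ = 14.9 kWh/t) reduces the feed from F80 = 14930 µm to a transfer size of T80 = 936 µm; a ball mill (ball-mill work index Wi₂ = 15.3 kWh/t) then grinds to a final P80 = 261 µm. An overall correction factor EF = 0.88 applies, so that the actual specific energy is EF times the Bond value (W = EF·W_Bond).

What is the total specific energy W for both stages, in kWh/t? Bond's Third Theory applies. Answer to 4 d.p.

W = 10 Wi / √P80 − 10 Wi / √F80
Stage 1 (14930→936 µm, Wi₁=14.9): W₁ = 10·14.9·(0.032686 − 0.008184) = 3.6508 kWh/t
Stage 2 (936→261 µm, Wi₂=15.3): W₂ = 10·15.3·(0.061898 − 0.032686) = 4.4695 kWh/t
W = W₁ + W₂ = 3.6508 + 4.4695 = 8.1203 kWh/t
With EF = 0.88: W = 8.1203·0.88 = 7.1459 kWh/t

W = 7.1459 kWh/t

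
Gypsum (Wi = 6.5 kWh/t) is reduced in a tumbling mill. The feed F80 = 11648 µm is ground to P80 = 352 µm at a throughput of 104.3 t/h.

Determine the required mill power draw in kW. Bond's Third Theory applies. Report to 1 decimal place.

P = 298.5 kW

W = 10 Wi (P80^-0.5 − F80^-0.5)
W = 10·6.5·(1/√352 − 1/√11648) = 10·6.5·(0.044035) = 2.8622 kWh/t
P = W·T = 2.8622·104.3 = 298.5 kW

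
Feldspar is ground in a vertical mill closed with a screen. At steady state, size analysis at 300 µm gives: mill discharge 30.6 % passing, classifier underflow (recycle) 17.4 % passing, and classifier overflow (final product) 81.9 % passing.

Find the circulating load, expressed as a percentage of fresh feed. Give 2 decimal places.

Let r = R/F. Size balance at 300 µm:
Fd + Rd = Ru + Fo ⇒ R/F = (o−d)/(d−u)
r = (81.9 − 30.6)/(30.6 − 17.4) = 51.3/13.2 = 3.8864
CL = 100·r = 388.64 %

CL = 388.64 %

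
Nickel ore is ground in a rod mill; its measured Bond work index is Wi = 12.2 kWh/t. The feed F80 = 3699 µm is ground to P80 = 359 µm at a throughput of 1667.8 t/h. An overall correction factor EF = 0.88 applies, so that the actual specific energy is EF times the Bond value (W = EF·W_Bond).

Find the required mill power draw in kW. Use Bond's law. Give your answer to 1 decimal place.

W = 10·Wi·[P80^(−½) − F80^(−½)]
W = 10·12.2·(1/√359 − 1/√3699) = 10·12.2·(0.036336) = 4.4330 kWh/t
Corrected W = EF·W_Bond = 0.88·4.4330 = 3.9010 kWh/t
Power = W × throughput = 3.9010 kWh/t × 1667.8 t/h = 6506.1 kW

P = 6506.1 kW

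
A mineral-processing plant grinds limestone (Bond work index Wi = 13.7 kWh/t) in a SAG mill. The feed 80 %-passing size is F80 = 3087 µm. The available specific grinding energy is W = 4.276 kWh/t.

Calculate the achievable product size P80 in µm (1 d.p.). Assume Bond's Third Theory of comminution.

P80 = 412.9 µm

W = 10 Wi (P80^-0.5 − F80^-0.5)
⇒ 1/√P80 = W/(10 Wi) + 1/√F80
  = 4.2760/(10·13.7) + 1/√3087 = 0.031212 + 0.017998 = 0.049210
P80 = (1/0.049210)² = 20.3211² = 412.95 µm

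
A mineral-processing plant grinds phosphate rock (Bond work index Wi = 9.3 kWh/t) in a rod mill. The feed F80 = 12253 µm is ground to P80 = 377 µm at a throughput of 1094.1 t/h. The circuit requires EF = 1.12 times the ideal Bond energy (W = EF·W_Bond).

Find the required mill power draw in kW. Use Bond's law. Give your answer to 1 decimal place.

W = 10 Wi (1/√P80 − 1/√F80)  [Bond]
W = 10·9.3·(1/√377 − 1/√12253) = 10·9.3·(0.042469) = 3.9496 kWh/t
Corrected W = EF·W_Bond = 1.12·3.9496 = 4.4235 kWh/t
Power = W × throughput = 4.4235 kWh/t × 1094.1 t/h = 4839.8 kW

P = 4839.8 kW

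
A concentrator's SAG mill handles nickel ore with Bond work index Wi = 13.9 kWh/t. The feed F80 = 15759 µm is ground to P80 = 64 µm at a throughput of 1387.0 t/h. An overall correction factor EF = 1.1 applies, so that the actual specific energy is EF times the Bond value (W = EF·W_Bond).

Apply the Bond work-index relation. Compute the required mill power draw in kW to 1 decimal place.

P = 24819.7 kW

Bond:  W = 10 Wi (1/√P − 1/√F)
W = 10·13.9·(1/√64 − 1/√15759) = 10·13.9·(0.117034) = 16.2677 kWh/t
W_actual = 1.1 × 16.2677 = 17.8945 kWh/t
P = W·T = 17.8945·1387.0 = 24819.7 kW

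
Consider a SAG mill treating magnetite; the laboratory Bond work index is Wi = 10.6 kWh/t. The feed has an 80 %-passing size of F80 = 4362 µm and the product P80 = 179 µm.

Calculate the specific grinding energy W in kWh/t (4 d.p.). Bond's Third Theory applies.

W = 6.3179 kWh/t

W = 10·Wi·(P80^(-½) − F80^(-½))
1/√179 = 0.074744;  1/√4362 = 0.015141
W = 10·10.6·(0.074744 − 0.015141) = 6.3179 kWh/t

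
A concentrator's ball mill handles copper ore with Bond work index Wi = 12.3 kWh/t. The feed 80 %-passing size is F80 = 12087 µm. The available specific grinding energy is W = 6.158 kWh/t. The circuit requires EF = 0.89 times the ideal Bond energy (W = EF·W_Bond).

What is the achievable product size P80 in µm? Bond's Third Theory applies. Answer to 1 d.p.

W = 10 Wi (1/√P80 − 1/√F80)  [Bond]
W_Bond = W / EF = 6.158 / 0.89 = 6.9191 kWh/t
⇒ 1/√P80 = W_Bond/(10 Wi) + 1/√F80
  = 6.9191/(10·12.3) + 1/√12087 = 0.056253 + 0.009096 = 0.065349
P80 = (1/0.065349)² = 15.3025² = 234.17 µm

P80 = 234.2 µm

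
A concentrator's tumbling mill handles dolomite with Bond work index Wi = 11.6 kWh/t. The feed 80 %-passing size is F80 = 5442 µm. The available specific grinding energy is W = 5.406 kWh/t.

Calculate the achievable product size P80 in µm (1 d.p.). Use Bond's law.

P80 = 276.3 µm

W = 10 Wi (P80^-0.5 − F80^-0.5)
P80^(−½) = W/(10 Wi) + F80^(−½)
  = 5.4060/(10·11.6) + 1/√5442 = 0.046603 + 0.013556 = 0.060159
P80 = (1/0.060159)² = 16.6226² = 276.31 µm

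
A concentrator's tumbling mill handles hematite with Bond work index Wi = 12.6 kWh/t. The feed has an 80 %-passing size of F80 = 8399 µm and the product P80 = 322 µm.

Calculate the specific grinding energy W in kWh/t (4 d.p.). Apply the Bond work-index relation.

W = 10·Wi·(P80^(-½) − F80^(-½))
1/√322 = 0.055728;  1/√8399 = 0.010912
W = 10·12.6·(0.055728 − 0.010912) = 5.6469 kWh/t

W = 5.6469 kWh/t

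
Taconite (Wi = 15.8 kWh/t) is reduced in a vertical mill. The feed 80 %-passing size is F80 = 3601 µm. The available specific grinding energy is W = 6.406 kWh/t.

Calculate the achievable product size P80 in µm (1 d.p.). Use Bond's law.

P80 = 305.5 µm

Bond:  W = 10 Wi (1/√P − 1/√F)
P80^-0.5 = F80^-0.5 + W/(10 Wi)
  = 6.4060/(10·15.8) + 1/√3601 = 0.040544 + 0.016664 = 0.057209
P80 = (1/0.057209)² = 17.4799² = 305.55 µm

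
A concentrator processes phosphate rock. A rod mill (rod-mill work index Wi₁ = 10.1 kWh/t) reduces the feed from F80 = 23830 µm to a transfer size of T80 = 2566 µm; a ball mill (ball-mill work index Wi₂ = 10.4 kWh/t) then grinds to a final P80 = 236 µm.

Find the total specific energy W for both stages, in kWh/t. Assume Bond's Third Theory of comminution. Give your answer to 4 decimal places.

W = 6.0563 kWh/t

W = 10 Wi (1/√P80 − 1/√F80)  [Bond]
Stage 1 (23830→2566 µm, Wi₁=10.1): W₁ = 10·10.1·(0.019741 − 0.006478) = 1.3396 kWh/t
Stage 2 (2566→236 µm, Wi₂=10.4): W₂ = 10·10.4·(0.065094 − 0.019741) = 4.7167 kWh/t
W = W₁ + W₂ = 1.3396 + 4.7167 = 6.0563 kWh/t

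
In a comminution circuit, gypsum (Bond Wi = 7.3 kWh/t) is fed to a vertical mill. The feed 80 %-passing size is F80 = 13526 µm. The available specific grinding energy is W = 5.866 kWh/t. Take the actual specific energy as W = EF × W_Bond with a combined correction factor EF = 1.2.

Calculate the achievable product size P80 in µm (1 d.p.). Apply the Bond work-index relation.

P80 = 175.1 µm

W_Bond = 10·Wi·(1/√P₈₀ − 1/√F₈₀)
W_Bond = W / EF = 5.866 / 1.2 = 4.8883 kWh/t
P80^(−½) = W_Bond/(10 Wi) + F80^(−½)
  = 4.8883/(10·7.3) + 1/√13526 = 0.066963 + 0.008598 = 0.075562
P80 = (1/0.075562)² = 13.2342² = 175.14 µm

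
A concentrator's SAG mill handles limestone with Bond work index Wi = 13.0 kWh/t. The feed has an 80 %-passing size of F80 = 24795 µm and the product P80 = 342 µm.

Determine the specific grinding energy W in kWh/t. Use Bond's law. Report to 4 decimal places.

Bond:  W = 10 Wi (1/√P − 1/√F)
1/√342 = 0.054074;  1/√24795 = 0.006351
W = 10·13.0·(0.054074 − 0.006351) = 6.2040 kWh/t

W = 6.2040 kWh/t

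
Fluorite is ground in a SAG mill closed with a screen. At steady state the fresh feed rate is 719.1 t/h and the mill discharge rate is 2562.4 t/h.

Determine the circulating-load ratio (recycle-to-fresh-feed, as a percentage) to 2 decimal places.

CL = 256.33 %

M = F + R at steady state, so:
R = M − F = 2562.4 − 719.1 = 1843.3 t/h
CL = 100·R/F = 100·1843.3/719.1 = 256.33 %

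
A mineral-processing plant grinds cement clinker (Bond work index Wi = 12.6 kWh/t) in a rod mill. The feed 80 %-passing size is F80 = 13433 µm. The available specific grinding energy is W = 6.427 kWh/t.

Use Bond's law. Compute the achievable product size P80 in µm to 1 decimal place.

P80 = 281.2 µm

W = 10·Wi·[P80^(−½) − F80^(−½)]
P80^(−½) = W/(10 Wi) + F80^(−½)
  = 6.4270/(10·12.6) + 1/√13433 = 0.051008 + 0.008628 = 0.059636
P80 = (1/0.059636)² = 16.7684² = 281.18 µm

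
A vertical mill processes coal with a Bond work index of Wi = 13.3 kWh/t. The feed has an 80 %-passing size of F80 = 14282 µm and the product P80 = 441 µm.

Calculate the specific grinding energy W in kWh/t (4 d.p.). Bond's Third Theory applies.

W = 5.2204 kWh/t

Bond: W = 10·Wi·(1/√P80 − 1/√F80)
1/√441 = 0.047619;  1/√14282 = 0.008368
W = 10·13.3·(0.047619 − 0.008368) = 5.2204 kWh/t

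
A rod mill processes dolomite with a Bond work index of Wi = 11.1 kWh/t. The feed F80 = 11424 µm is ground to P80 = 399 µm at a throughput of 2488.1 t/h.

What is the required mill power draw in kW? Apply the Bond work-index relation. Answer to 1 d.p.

P = 11242.3 kW

Bond:  W = 10 Wi (1/√P − 1/√F)
W = 10·11.1·(1/√399 − 1/√11424) = 10·11.1·(0.040707) = 4.5184 kWh/t
P = W·T = 4.5184·2488.1 = 11242.3 kW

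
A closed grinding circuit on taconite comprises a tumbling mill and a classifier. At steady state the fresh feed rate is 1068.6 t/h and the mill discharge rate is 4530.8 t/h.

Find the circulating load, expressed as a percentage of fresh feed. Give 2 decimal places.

Mill node: discharge = fresh + recycle.
R = M − F = 4530.8 − 1068.6 = 3462.2 t/h
CL = 100·R/F = 100·3462.2/1068.6 = 323.99 %

CL = 323.99 %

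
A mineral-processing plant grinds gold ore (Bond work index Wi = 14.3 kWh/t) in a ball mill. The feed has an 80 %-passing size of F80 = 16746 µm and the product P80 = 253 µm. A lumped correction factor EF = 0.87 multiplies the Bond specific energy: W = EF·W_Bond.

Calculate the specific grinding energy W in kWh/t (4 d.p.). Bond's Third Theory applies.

W = 6.8602 kWh/t

W = 10·Wi·(P80^(-½) − F80^(-½))
1/√253 = 0.062869;  1/√16746 = 0.007728
W = 10·14.3·(0.062869 − 0.007728) = 7.8853 kWh/t
W_actual = 0.87 × 7.8853 = 6.8602 kWh/t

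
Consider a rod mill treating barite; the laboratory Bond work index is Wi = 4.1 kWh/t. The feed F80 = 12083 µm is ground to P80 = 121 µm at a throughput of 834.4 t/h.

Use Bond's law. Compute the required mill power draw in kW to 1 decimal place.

W = 10 Wi (1/√P80 − 1/√F80)  [Bond]
W = 10·4.1·(1/√121 − 1/√12083) = 10·4.1·(0.081812) = 3.3543 kWh/t
Power = W × throughput = 3.3543 kWh/t × 834.4 t/h = 2798.8 kW

P = 2798.8 kW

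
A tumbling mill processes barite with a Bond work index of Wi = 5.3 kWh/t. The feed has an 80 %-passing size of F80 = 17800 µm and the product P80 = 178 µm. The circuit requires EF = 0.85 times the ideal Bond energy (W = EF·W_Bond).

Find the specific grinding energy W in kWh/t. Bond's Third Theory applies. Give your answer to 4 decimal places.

W = 3.0390 kWh/t

W = 10 Wi (P80^-0.5 − F80^-0.5)
1/√178 = 0.074953;  1/√17800 = 0.007495
W = 10·5.3·(0.074953 − 0.007495) = 3.5753 kWh/t
Apply correction: 3.5753 × 0.85 = 3.0390 kWh/t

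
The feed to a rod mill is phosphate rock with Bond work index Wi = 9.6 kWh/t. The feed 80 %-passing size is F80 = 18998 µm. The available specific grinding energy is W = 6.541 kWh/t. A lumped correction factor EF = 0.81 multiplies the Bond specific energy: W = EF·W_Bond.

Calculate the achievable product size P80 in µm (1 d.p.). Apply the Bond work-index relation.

Bond:  W = 10 Wi (1/√P − 1/√F)
W_Bond = W / EF = 6.541 / 0.81 = 8.0753 kWh/t
⇒ 1/√P80 = W_Bond/(10 Wi) + 1/√F80
  = 8.0753/(10·9.6) + 1/√18998 = 0.084118 + 0.007255 = 0.091373
P80 = (1/0.091373)² = 10.9442² = 119.77 µm

P80 = 119.8 µm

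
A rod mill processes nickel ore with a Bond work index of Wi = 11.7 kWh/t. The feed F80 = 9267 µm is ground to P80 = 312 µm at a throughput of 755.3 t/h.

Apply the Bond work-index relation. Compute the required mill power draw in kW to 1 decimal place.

W = 10·Wi·(P80^(-½) − F80^(-½))
W = 10·11.7·(1/√312 − 1/√9267) = 10·11.7·(0.046226) = 5.4084 kWh/t
P_mill = W·ṁ = 5.4084·755.3 = 4085.0 kW

P = 4085.0 kW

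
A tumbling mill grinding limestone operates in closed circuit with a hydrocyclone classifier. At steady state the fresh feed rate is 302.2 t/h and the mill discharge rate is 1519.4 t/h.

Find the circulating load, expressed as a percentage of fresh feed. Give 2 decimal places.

Steady state: M = F + R.
R = M − F = 1519.4 − 302.2 = 1217.2 t/h
CL = 100·R/F = 100·1217.2/302.2 = 402.78 %

CL = 402.78 %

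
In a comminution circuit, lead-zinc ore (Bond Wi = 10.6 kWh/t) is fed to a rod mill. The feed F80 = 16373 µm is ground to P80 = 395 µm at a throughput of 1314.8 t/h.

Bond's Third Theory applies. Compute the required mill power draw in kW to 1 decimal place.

W = 10 Wi (1/√P80 − 1/√F80)  [Bond]
W = 10·10.6·(1/√395 − 1/√16373) = 10·10.6·(0.042500) = 4.5050 kWh/t
P_mill = W·ṁ = 4.5050·1314.8 = 5923.2 kW

P = 5923.2 kW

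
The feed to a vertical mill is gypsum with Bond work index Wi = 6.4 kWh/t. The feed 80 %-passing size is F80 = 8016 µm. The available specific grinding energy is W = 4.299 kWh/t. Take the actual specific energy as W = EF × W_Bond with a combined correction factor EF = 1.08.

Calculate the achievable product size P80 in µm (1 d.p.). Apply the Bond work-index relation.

P80 = 185.8 µm

Bond: W = 10·Wi·(1/√P80 − 1/√F80)
W_Bond = W / EF = 4.299 / 1.08 = 3.9806 kWh/t
⇒ 1/√P80 = W_Bond/(10 Wi) + 1/√F80
  = 3.9806/(10·6.4) + 1/√8016 = 0.062196 + 0.011169 = 0.073365
P80 = (1/0.073365)² = 13.6304² = 185.79 µm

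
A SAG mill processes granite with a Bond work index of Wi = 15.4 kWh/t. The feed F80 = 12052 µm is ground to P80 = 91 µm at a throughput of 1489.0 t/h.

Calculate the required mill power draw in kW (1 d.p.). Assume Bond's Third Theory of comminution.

P = 21949.1 kW

Bond: W = 10·Wi·(1/√P80 − 1/√F80)
W = 10·15.4·(1/√91 − 1/√12052) = 10·15.4·(0.095719) = 14.7408 kWh/t
Mill draw = 14.7408 × 1489.0 = 21949.1 kW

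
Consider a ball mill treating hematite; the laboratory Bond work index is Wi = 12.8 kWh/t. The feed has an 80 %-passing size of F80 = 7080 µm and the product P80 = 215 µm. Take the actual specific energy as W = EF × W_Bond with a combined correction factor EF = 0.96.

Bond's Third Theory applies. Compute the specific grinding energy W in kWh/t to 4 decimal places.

Bond: W = 10·Wi·(1/√P80 − 1/√F80)
1/√215 = 0.068199;  1/√7080 = 0.011885
W = 10·12.8·(0.068199 − 0.011885) = 7.2083 kWh/t
Apply correction: 7.2083 × 0.96 = 6.9200 kWh/t

W = 6.9200 kWh/t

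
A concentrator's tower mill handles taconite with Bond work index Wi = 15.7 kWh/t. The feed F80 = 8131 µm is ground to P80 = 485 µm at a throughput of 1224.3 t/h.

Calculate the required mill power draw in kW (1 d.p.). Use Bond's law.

P = 6596.4 kW

W = 10·Wi·(P80^(-½) − F80^(-½))
W = 10·15.7·(1/√485 − 1/√8131) = 10·15.7·(0.034318) = 5.3879 kWh/t
P = W·T = 5.3879·1224.3 = 6596.4 kW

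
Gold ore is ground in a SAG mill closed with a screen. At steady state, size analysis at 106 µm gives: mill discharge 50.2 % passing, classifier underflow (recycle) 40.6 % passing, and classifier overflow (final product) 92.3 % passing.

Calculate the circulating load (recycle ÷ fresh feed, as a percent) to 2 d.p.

Two-product formula at 106 µm:
Fd + Rd = Ru + Fo ⇒ R/F = (o−d)/(d−u)
r = (92.3 − 50.2)/(50.2 − 40.6) = 42.1/9.6 = 4.3854
CL = 100·r = 438.54 %

CL = 438.54 %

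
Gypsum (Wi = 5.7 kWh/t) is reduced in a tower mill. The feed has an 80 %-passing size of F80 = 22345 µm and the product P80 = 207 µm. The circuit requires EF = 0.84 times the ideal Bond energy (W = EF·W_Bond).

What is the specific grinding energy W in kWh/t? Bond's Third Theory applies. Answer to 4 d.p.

W = 3.0076 kWh/t

Bond:  W = 10 Wi (1/√P − 1/√F)
1/√207 = 0.069505;  1/√22345 = 0.006690
W = 10·5.7·(0.069505 − 0.006690) = 3.5805 kWh/t
Corrected W = EF·W_Bond = 0.84·3.5805 = 3.0076 kWh/t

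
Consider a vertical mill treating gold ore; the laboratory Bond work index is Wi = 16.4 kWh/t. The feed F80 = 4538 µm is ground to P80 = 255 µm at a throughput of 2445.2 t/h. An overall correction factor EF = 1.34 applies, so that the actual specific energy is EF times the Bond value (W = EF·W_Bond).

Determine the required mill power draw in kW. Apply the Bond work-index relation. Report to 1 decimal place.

P = 25673.8 kW

W = 10 Wi (1/√P80 − 1/√F80)  [Bond]
W = 10·16.4·(1/√255 − 1/√4538) = 10·16.4·(0.047778) = 7.8356 kWh/t
Corrected W = EF·W_Bond = 1.34·7.8356 = 10.4997 kWh/t
Mill draw = 10.4997 × 2445.2 = 25673.8 kW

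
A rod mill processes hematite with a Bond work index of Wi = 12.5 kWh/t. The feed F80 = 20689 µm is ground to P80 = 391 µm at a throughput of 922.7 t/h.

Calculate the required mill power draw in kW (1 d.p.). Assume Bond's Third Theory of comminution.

W = 10·Wi·[P80^(−½) − F80^(−½)]
W = 10·12.5·(1/√391 − 1/√20689) = 10·12.5·(0.043620) = 5.4525 kWh/t
Power = W × throughput = 5.4525 kWh/t × 922.7 t/h = 5031.0 kW

P = 5031.0 kW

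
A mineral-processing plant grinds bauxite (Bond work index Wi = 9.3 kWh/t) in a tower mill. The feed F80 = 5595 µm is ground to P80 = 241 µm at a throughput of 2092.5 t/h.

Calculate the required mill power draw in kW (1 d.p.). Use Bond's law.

P = 9933.8 kW

W_Bond = 10·Wi·(1/√P₈₀ − 1/√F₈₀)
W = 10·9.3·(1/√241 − 1/√5595) = 10·9.3·(0.051047) = 4.7473 kWh/t
P_mill = W·ṁ = 4.7473·2092.5 = 9933.8 kW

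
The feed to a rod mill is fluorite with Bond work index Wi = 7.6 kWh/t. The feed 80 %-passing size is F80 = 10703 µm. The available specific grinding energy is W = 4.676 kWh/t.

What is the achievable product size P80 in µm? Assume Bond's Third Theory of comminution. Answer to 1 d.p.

P80 = 197.3 µm

W = 10·Wi·(P80^(-½) − F80^(-½))
⇒ 1/√P80 = W/(10 Wi) + 1/√F80
  = 4.6760/(10·7.6) + 1/√10703 = 0.061526 + 0.009666 = 0.071192
P80 = (1/0.071192)² = 14.0465² = 197.30 µm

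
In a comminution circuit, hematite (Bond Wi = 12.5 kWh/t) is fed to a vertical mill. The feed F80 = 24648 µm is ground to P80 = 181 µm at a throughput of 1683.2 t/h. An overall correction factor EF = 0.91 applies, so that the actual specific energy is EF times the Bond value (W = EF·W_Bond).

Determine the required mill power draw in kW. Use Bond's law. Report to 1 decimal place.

P = 13011.9 kW

W = 10·Wi·(P80^(-½) − F80^(-½))
W = 10·12.5·(1/√181 − 1/√24648) = 10·12.5·(0.067960) = 8.4950 kWh/t
With EF = 0.91: W = 8.4950·0.91 = 7.7304 kWh/t
P_mill = W·ṁ = 7.7304·1683.2 = 13011.9 kW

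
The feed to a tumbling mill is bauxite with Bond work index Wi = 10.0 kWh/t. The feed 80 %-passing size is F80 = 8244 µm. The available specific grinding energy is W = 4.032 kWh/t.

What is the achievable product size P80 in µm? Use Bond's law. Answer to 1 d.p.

Bond: W = 10·Wi·(1/√P80 − 1/√F80)
P80^-0.5 = F80^-0.5 + W/(10 Wi)
  = 4.0320/(10·10.0) + 1/√8244 = 0.040320 + 0.011014 = 0.051334
P80 = (1/0.051334)² = 19.4804² = 379.49 µm

P80 = 379.5 µm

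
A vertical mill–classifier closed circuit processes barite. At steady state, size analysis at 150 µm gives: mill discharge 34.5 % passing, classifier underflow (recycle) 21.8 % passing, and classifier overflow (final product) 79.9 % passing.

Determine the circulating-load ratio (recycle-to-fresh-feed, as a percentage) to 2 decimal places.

CL = 357.48 %

Mass balance on the −150 µm fraction:
(1+r)·d = r·u + o ⇒ r = (o−d)/(d−u)
r = (79.9 − 34.5)/(34.5 − 21.8) = 45.4/12.7 = 3.5748
CL = 100·r = 357.48 %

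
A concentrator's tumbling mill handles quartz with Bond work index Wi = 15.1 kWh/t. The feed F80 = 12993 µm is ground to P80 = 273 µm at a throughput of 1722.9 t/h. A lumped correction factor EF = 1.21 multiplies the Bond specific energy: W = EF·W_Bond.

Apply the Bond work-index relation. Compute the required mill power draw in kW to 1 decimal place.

P = 16290.4 kW

W = 10 Wi (1/√P80 − 1/√F80)  [Bond]
W = 10·15.1·(1/√273 − 1/√12993) = 10·15.1·(0.051750) = 7.8142 kWh/t
With EF = 1.21: W = 7.8142·1.21 = 9.4552 kWh/t
P = W·T = 9.4552·1722.9 = 16290.4 kW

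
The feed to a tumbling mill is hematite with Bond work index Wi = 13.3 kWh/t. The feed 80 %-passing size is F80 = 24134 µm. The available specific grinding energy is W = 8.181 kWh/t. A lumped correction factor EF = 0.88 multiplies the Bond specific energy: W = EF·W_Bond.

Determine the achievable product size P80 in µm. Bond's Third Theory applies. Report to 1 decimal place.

P80 = 171.6 µm

W = 10 Wi / √P80 − 10 Wi / √F80
W_Bond = W / EF = 8.181 / 0.88 = 9.2966 kWh/t
P80^(−½) = W_Bond/(10 Wi) + F80^(−½)
  = 9.2966/(10·13.3) + 1/√24134 = 0.069899 + 0.006437 = 0.076336
P80 = (1/0.076336)² = 13.0999² = 171.61 µm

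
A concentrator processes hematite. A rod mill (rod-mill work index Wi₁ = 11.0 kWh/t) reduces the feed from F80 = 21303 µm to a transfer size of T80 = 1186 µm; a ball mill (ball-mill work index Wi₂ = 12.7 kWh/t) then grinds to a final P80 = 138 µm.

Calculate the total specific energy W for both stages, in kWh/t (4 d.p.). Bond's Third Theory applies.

Bond:  W = 10 Wi (1/√P − 1/√F)
Stage 1 (21303→1186 µm, Wi₁=11.0): W₁ = 10·11.0·(0.029037 − 0.006851) = 2.4405 kWh/t
Stage 2 (1186→138 µm, Wi₂=12.7): W₂ = 10·12.7·(0.085126 − 0.029037) = 7.1232 kWh/t
W = W₁ + W₂ = 2.4405 + 7.1232 = 9.5637 kWh/t

W = 9.5637 kWh/t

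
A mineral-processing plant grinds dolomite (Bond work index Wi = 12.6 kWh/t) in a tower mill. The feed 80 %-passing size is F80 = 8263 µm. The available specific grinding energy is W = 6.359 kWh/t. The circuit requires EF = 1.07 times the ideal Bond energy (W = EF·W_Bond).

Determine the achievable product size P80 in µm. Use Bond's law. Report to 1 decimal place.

W = 10 Wi (1/√P80 − 1/√F80)  [Bond]
W_Bond = W / EF = 6.359 / 1.07 = 5.9430 kWh/t
⇒ 1/√P80 = W_Bond/(10·Wi) + 1/√F80
  = 5.9430/(10·12.6) + 1/√8263 = 0.047167 + 0.011001 = 0.058168
P80 = (1/0.058168)² = 17.1917² = 295.55 µm

P80 = 295.6 µm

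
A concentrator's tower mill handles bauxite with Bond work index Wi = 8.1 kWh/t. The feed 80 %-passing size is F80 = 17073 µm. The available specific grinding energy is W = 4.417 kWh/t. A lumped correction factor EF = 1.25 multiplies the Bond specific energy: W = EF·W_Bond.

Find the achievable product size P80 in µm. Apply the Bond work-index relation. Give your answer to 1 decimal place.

P80 = 380.3 µm

W = 10 Wi (P80^-0.5 − F80^-0.5)
W_Bond = W / EF = 4.417 / 1.25 = 3.5336 kWh/t
P80^(−½) = W_Bond/(10 Wi) + F80^(−½)
  = 3.5336/(10·8.1) + 1/√17073 = 0.043625 + 0.007653 = 0.051278
P80 = (1/0.051278)² = 19.5016² = 380.31 µm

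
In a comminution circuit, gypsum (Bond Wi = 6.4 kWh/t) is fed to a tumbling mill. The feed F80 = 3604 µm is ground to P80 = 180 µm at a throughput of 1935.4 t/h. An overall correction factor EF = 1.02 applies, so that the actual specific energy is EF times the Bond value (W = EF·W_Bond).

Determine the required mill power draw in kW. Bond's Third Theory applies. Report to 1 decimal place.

W_Bond = 10·Wi·(1/√P₈₀ − 1/√F₈₀)
W = 10·6.4·(1/√180 − 1/√3604) = 10·6.4·(0.057878) = 3.7042 kWh/t
Corrected W = EF·W_Bond = 1.02·3.7042 = 3.7783 kWh/t
Power = W × throughput = 3.7783 kWh/t × 1935.4 t/h = 7312.5 kW

P = 7312.5 kW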